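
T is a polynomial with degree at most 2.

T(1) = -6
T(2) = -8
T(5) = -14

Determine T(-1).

Write T(x) = ax² + bx + c; the 3 given values yield a linear system in the 3 coefficients.
Solving, the leading coefficient vanishes, and T(x) = -2x - 4.
Then T(-1) = -2.

-2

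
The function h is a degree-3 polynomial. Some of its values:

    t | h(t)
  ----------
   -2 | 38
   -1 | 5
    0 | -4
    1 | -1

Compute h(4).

-40

Write h(t) = at³ + bt² + ct + d; the 4 given values yield a linear system in the 4 coefficients.
Solving, h(t) = -2t³ + 6t² - t - 4.
Then h(4) = -40.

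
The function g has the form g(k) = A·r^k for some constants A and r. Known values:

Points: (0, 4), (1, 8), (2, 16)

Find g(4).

Consecutive ratio: 8/4 = 2, and 16/8 = 2, so r = 2.
Then A·2^0 = 4 gives A = 4, and g(k) = 4·2^k.
g(4) = 4·2^4 = 64.

64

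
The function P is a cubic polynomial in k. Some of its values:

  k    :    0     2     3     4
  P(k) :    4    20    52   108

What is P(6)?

316

Write P(k) = ak³ + bk² + ck + d; the 4 given values yield a linear system in the 4 coefficients.
Solving, P(k) = k³ + 3k² - 2k + 4.
Then P(6) = 316.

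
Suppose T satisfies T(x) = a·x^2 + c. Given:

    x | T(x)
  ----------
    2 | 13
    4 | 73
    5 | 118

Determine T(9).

398

From T(2) = 13 and T(4) = 73: 4a + c = 13 and 16a + c = 73.
Subtracting: 12a = 60, so a = 5; then c = 13 − 5·4 = -7.
So T(x) = 5x² − 7, and T(9) = 398.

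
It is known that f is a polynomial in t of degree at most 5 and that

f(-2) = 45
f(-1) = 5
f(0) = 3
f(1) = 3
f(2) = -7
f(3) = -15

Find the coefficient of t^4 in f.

1

First differences: -40, -2, 0, -10, -8. Second differences: 38, 2, -10, 2. Third differences: -36, -12, 12. Fourth differences: 24, 24.
Level-4 differences are constant, so f has degree 4.
Fitting a degree-4 polynomial gives f(t) = t^4 - 4t³ + 3t + 3.
The coefficient of t^4 is 1.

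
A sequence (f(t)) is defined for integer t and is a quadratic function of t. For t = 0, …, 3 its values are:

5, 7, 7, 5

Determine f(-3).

Write f(t) = at² + bt + c; the 4 given values yield a linear system in the 3 coefficients.
Solving, f(t) = -t² + 3t + 5.
Then f(-3) = -13.

-13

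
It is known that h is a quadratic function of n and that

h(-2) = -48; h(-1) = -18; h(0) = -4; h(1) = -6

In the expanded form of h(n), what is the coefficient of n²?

Write h(n) = an² + bn + c; the 4 given values yield a linear system in the 3 coefficients.
Solving, h(n) = -8n² + 6n - 4.
The coefficient of n² is -8.

-8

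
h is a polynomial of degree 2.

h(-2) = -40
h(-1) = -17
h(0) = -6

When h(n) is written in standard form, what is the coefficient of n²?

Write h(n) = an² + bn + c; the 3 given values yield a linear system in the 3 coefficients.
Solving, h(n) = -6n² + 5n - 6.
The coefficient of n² is -6.

-6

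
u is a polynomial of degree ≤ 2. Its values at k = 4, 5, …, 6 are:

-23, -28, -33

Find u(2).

First differences: -5, -5.
Level-1 differences are constant, so u has degree 1.
Fitting a degree-1 polynomial gives u(k) = -5k - 3.
Then u(2) = -13.

-13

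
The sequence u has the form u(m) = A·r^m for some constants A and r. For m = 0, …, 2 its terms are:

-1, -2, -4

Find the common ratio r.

2

Consecutive ratio: -2/(-1) = 2, and -4/(-2) = 2, so r = 2.
Then A·2^0 = -1 gives A = -1, and u(m) = -1·2^m.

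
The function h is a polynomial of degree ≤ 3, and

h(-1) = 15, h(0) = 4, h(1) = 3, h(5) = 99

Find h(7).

207

Write h(k) = ak³ + bk² + ck + d; the 4 given values yield a linear system in the 4 coefficients.
Solving, the leading coefficient vanishes, and h(k) = 5k² - 6k + 4.
Then h(7) = 207.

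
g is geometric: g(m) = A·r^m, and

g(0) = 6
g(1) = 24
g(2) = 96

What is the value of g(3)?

Consecutive ratio: 24/6 = 4, and 96/24 = 4, so r = 4.
Then A·4^0 = 6 gives A = 6, and g(m) = 6·4^m.
g(3) = 6·4^3 = 384.

384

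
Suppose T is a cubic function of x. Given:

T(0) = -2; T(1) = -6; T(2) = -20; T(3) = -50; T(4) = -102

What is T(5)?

-182

First differences: -4, -14, -30, -52. Second differences: -10, -16, -22. Third differences: -6, -6.
Level-3 differences are constant, so T has degree 3.
Fitting a degree-3 polynomial gives T(x) = -x³ - 2x² - x - 2.
Then T(5) = -182.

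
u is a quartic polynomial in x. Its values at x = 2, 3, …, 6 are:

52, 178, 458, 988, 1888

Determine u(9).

8368

Write u(x) = ax^4 + bx³ + cx² + dx + e; the 5 given values yield a linear system in the 5 coefficients.
Solving, u(x) = x^4 + 2x³ + 4x² + 3x - 2.
Then u(9) = 8368.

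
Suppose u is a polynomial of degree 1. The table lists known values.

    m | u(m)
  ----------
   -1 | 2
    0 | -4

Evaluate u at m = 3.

Write u(m) = am + b; the 2 given values yield a linear system in the 2 coefficients.
Solving, u(m) = -6m - 4.
Then u(3) = -22.

-22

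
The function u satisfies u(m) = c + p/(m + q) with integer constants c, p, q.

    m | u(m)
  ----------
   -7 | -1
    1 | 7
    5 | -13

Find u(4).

-23

(u(m) − c)(m + q) = p for each data point; the three points give a linear system in c and q, then p follows.
Solving: c = -3, q = -3, p = -20, so u(m) = -3 − 20/(m − 3).
Then u(4) = -3 − 20/1 = -23.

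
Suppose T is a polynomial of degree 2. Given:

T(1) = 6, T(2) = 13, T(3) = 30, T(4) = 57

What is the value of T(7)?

First differences: 7, 17, 27. Second differences: 10, 10.
Level-2 differences are constant, so T has degree 2.
Fitting a degree-2 polynomial gives T(t) = 5t² - 8t + 9.
Then T(7) = 198.

198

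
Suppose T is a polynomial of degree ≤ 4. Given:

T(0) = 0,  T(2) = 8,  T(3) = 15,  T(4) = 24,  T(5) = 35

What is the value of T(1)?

3

Write T(k) = ak^4 + bk³ + ck² + dk + e; the 5 given values yield a linear system in the 5 coefficients.
Solving, the top 2 coefficients vanish, and T(k) = k² + 2k.
Then T(1) = 3.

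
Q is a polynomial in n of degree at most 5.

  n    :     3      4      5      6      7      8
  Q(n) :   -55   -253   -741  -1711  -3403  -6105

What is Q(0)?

First differences: -198, -488, -970, -1692, -2702. Second differences: -290, -482, -722, -1010. Third differences: -192, -240, -288. Fourth differences: -48, -48.
Level-4 differences are constant, so Q has degree 4.
Fitting a degree-4 polynomial gives Q(n) = -2n^4 + 4n³ + n² - 3n - 1.
The constant term is Q(0) = -1.

-1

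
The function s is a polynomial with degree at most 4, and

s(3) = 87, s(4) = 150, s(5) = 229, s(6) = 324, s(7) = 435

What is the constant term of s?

-6

First differences: 63, 79, 95, 111. Second differences: 16, 16, 16.
Level-2 differences are constant, so s has degree 2.
Fitting a degree-2 polynomial gives s(k) = 8k² + 7k - 6.
The constant term is s(0) = -6.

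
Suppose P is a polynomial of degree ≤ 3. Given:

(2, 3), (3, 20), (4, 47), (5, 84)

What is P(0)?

First differences: 17, 27, 37. Second differences: 10, 10.
Level-2 differences are constant, so P has degree 2.
Fitting a degree-2 polynomial gives P(k) = 5k² - 8k - 1.
The constant term is P(0) = -1.

-1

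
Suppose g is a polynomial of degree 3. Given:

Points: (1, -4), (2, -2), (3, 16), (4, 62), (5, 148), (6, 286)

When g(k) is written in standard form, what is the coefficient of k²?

-4

First differences: 2, 18, 46, 86, 138. Second differences: 16, 28, 40, 52. Third differences: 12, 12, 12.
Level-3 differences are constant, so g has degree 3.
Fitting a degree-3 polynomial gives g(k) = 2k³ - 4k² - 2.
The coefficient of k² is -4.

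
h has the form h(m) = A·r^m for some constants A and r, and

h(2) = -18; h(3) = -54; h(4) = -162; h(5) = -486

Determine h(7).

Consecutive ratio: -54/(-18) = 3, and -162/(-54) = 3, so r = 3.
Then A·3^2 = -18 gives A = -2, and h(m) = -2·3^m.
h(7) = -2·3^7 = -4374.

-4374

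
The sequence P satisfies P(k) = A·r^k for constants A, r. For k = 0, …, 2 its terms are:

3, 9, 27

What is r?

Consecutive ratio: 9/3 = 3, and 27/9 = 3, so r = 3.
Then A·3^0 = 3 gives A = 3, and P(k) = 3·3^k.

3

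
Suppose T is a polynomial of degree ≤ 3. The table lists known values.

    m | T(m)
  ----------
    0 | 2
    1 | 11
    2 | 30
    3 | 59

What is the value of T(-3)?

First differences: 9, 19, 29. Second differences: 10, 10.
Level-2 differences are constant, so T has degree 2.
Fitting a degree-2 polynomial gives T(m) = 5m² + 4m + 2.
Then T(-3) = 35.

35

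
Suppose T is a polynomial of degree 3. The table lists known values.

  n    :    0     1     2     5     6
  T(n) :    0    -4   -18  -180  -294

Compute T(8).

Write T(n) = an³ + bn² + cn + d; the 5 given values yield a linear system in the 4 coefficients.
Solving, T(n) = -n³ - 2n² - n.
Then T(8) = -648.

-648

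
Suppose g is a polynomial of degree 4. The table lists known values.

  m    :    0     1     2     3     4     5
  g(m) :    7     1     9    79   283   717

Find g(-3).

First differences: -6, 8, 70, 204, 434. Second differences: 14, 62, 134, 230. Third differences: 48, 72, 96. Fourth differences: 24, 24.
Level-4 differences are constant, so g has degree 4.
Fitting a degree-4 polynomial gives g(m) = m^4 + 2m³ - 6m² - 3m + 7.
Then g(-3) = -11.

-11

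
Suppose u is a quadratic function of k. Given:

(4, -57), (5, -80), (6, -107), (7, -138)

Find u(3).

First differences: -23, -27, -31. Second differences: -4, -4.
Level-2 differences are constant, so u has degree 2.
Fitting a degree-2 polynomial gives u(k) = -2k² - 5k - 5.
Then u(3) = -38.

-38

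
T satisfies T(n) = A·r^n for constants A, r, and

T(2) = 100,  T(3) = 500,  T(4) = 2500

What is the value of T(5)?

Consecutive ratio: 500/100 = 5, and 2500/500 = 5, so r = 5.
Then A·5^2 = 100 gives A = 4, and T(n) = 4·5^n.
T(5) = 4·5^5 = 12500.

12500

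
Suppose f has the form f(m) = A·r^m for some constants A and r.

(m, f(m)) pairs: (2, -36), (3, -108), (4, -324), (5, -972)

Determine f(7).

-8748

Consecutive ratio: -108/(-36) = 3, and -324/(-108) = 3, so r = 3.
Then A·3^2 = -36 gives A = -4, and f(m) = -4·3^m.
f(7) = -4·3^7 = -8748.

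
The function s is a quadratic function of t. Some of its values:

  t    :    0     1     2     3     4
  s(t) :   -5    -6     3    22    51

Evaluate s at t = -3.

First differences: -1, 9, 19, 29. Second differences: 10, 10, 10.
Level-2 differences are constant, so s has degree 2.
Fitting a degree-2 polynomial gives s(t) = 5t² - 6t - 5.
Then s(-3) = 58.

58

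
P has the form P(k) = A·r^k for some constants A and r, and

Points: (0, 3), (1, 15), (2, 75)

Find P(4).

1875

Consecutive ratio: 15/3 = 5, and 75/15 = 5, so r = 5.
Then A·5^0 = 3 gives A = 3, and P(k) = 3·5^k.
P(4) = 3·5^4 = 1875.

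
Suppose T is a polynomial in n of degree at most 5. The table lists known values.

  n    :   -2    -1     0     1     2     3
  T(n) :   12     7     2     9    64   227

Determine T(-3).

29

Write T(n) = an^5 + bn^4 + cn³ + dn² + en + p; the 6 given values yield a linear system in the 6 coefficients.
Solving, the leading coefficient vanishes, and T(n) = n^4 + 4n³ + 5n² - 3n + 2.
Then T(-3) = 29.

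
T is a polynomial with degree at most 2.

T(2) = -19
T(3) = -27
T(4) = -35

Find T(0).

Write T(m) = am² + bm + c; the 3 given values yield a linear system in the 3 coefficients.
Solving, the leading coefficient vanishes, and T(m) = -8m - 3.
Then T(0) = -3.

-3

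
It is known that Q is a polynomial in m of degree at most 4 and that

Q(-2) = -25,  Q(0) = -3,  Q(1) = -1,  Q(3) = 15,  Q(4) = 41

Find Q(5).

Write Q(m) = am^4 + bm³ + cm² + dm + e; the 5 given values yield a linear system in the 5 coefficients.
Solving, the leading coefficient vanishes, and Q(m) = m³ - 2m² + 3m - 3.
Then Q(5) = 87.

87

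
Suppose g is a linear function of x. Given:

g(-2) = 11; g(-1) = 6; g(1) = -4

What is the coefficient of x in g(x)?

Write g(x) = ax + b; the 3 given values yield a linear system in the 2 coefficients.
Solving, g(x) = -5x + 1.
The coefficient of x is -5.

-5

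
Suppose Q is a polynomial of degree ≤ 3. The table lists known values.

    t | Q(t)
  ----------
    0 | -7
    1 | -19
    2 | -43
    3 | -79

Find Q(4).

First differences: -12, -24, -36. Second differences: -12, -12.
Level-2 differences are constant, so Q has degree 2.
Fitting a degree-2 polynomial gives Q(t) = -6t² - 6t - 7.
Then Q(4) = -127.

-127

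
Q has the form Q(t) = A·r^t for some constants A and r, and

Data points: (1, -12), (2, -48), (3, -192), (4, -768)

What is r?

Consecutive ratio: -48/(-12) = 4, and -192/(-48) = 4, so r = 4.
Then A·4^1 = -12 gives A = -3, and Q(t) = -3·4^t.

4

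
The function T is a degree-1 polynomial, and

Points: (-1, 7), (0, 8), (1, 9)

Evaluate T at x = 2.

First differences: 1, 1.
Level-1 differences are constant, so T has degree 1.
Fitting a degree-1 polynomial gives T(x) = x + 8.
Then T(2) = 10.

10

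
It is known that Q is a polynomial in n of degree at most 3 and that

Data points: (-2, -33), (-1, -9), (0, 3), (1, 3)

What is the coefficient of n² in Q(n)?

Write Q(n) = an³ + bn² + cn + d; the 4 given values yield a linear system in the 4 coefficients.
Solving, the leading coefficient vanishes, and Q(n) = -6n² + 6n + 3.
The coefficient of n² is -6.

-6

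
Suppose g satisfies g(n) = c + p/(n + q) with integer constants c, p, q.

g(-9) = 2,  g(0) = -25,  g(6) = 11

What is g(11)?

8

(g(n) − c)(n + q) = p for each data point; the three points give a linear system in c and q, then p follows.
Solving: c = 5, q = -1, p = 30, so g(n) = 5 + 30/(n − 1).
Then g(11) = 5 + 30/10 = 8.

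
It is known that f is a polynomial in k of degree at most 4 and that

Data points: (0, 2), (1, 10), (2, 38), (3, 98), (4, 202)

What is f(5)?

First differences: 8, 28, 60, 104. Second differences: 20, 32, 44. Third differences: 12, 12.
Level-3 differences are constant, so f has degree 3.
Fitting a degree-3 polynomial gives f(k) = 2k³ + 4k² + 2k + 2.
Then f(5) = 362.

362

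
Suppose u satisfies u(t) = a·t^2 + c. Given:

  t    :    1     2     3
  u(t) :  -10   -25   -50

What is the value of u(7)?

-250

From u(1) = -10 and u(2) = -25: 1a + c = -10 and 4a + c = -25.
Subtracting: 3a = -15, so a = -5; then c = -10 − (-5)·1 = -5.
So u(t) = -5t² − 5, and u(7) = -250.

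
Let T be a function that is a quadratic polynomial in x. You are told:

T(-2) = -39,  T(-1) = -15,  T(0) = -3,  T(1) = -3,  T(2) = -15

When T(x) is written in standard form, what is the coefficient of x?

6

Write T(x) = ax² + bx + c; the 5 given values yield a linear system in the 3 coefficients.
Solving, T(x) = -6x² + 6x - 3.
The coefficient of x is 6.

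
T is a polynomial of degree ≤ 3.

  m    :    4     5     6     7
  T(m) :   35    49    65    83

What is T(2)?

First differences: 14, 16, 18. Second differences: 2, 2.
Level-2 differences are constant, so T has degree 2.
Fitting a degree-2 polynomial gives T(m) = m² + 5m - 1.
Then T(2) = 13.

13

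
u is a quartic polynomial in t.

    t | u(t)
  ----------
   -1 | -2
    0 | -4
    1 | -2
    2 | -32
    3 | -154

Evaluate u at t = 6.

Write u(t) = at^4 + bt³ + ct² + dt + e; the 5 given values yield a linear system in the 5 coefficients.
Solving, u(t) = -t^4 - 4t³ + 3t² + 4t - 4.
Then u(6) = -2032.

-2032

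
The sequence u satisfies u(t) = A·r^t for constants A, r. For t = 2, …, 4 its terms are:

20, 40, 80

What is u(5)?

160

Consecutive ratio: 40/20 = 2, and 80/40 = 2, so r = 2.
Then A·2^2 = 20 gives A = 5, and u(t) = 5·2^t.
u(5) = 5·2^5 = 160.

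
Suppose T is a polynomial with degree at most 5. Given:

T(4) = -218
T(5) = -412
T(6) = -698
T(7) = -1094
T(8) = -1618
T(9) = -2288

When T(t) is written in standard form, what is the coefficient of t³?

-3

First differences: -194, -286, -396, -524, -670. Second differences: -92, -110, -128, -146. Third differences: -18, -18, -18.
Level-3 differences are constant, so T has degree 3.
Fitting a degree-3 polynomial gives T(t) = -3t³ - t² - 2t - 2.
The coefficient of t³ is -3.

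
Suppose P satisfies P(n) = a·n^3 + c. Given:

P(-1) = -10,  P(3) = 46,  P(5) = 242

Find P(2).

8

From P(-1) = -10 and P(3) = 46: -1a + c = -10 and 27a + c = 46.
Subtracting: 28a = 56, so a = 2; then c = -10 − 2·(-1) = -8.
So P(n) = 2n³ − 8, and P(2) = 8.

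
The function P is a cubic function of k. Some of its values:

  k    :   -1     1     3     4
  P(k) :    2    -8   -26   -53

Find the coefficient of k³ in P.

-1

Write P(k) = ak³ + bk² + ck + d; the 4 given values yield a linear system in the 4 coefficients.
Solving, P(k) = -k³ + 2k² - 4k - 5.
The coefficient of k³ is -1.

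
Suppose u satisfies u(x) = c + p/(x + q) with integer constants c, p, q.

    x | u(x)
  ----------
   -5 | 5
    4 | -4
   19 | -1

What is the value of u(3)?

(u(x) − c)(x + q) = p for each data point; the three points give a linear system in c and q, then p follows.
Solving: c = 0, q = 1, p = -20, so u(x) = -20/(x + 1).
Then u(3) = 0 − 20/4 = -5.

-5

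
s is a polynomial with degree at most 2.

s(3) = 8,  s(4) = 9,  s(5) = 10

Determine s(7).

First differences: 1, 1.
Level-1 differences are constant, so s has degree 1.
Fitting a degree-1 polynomial gives s(m) = m + 5.
Then s(7) = 12.

12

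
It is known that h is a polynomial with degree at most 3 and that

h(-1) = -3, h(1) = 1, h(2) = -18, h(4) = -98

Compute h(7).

Write h(t) = at³ + bt² + ct + d; the 4 given values yield a linear system in the 4 coefficients.
Solving, the leading coefficient vanishes, and h(t) = -7t² + 2t + 6.
Then h(7) = -323.

-323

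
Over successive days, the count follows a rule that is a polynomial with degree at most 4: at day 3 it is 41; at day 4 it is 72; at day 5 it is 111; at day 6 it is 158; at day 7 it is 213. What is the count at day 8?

276

Write the value at k as g(k).
Write g(k) = ak^4 + bk³ + ck² + dk + e; the 5 given values yield a linear system in the 5 coefficients.
Solving, the top 2 coefficients vanish, and g(k) = 4k² + 3k - 4.
Then g(8) = 276.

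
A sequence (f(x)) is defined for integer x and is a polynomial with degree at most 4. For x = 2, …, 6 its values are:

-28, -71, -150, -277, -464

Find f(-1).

5

Write f(x) = ax^4 + bx³ + cx² + dx + e; the 5 given values yield a linear system in the 5 coefficients.
Solving, the leading coefficient vanishes, and f(x) = -2x³ - 5x - 2.
Then f(-1) = 5.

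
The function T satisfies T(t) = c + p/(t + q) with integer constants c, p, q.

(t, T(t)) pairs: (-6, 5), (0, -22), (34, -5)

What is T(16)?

(T(t) − c)(t + q) = p for each data point; the three points give a linear system in c and q, then p follows.
Solving: c = -4, q = 2, p = -36, so T(t) = -4 − 36/(t + 2).
Then T(16) = -4 − 36/18 = -6.

-6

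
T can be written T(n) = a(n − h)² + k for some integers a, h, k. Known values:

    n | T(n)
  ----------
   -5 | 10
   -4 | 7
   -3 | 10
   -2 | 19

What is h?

First differences -3, 3, 9; second difference 6 = 2a, so a = 3.
Expanding, the n-coefficient is −2ah = -6h; matching it to the data gives h = -4, and then k = 7.
So T(n) = 3(n + 4)² + 7.
Hence h = -4.

-4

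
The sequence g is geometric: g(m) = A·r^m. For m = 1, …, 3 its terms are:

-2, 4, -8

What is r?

Consecutive ratio: 4/(-2) = -2, and -8/4 = -2, so r = -2.
Then A·(-2)^1 = -2 gives A = 1, and g(m) = 1·(-2)^m.

-2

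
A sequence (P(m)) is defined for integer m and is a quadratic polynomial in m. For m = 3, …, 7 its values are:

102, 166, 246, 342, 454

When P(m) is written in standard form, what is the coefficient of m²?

First differences: 64, 80, 96, 112. Second differences: 16, 16, 16.
Level-2 differences are constant, so P has degree 2.
Fitting a degree-2 polynomial gives P(m) = 8m² + 8m + 6.
The coefficient of m² is 8.

8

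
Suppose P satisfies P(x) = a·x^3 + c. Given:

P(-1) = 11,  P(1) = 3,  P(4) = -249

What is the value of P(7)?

From P(-1) = 11 and P(1) = 3: -1a + c = 11 and 1a + c = 3.
Subtracting: 2a = -8, so a = -4; then c = 11 − (-4)·(-1) = 7.
So P(x) = -4x³ + 7, and P(7) = -1365.

-1365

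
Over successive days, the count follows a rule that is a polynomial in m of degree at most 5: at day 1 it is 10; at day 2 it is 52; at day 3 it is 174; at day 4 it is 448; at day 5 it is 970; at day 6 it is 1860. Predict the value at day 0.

0

Write the value at m as h(m).
First differences: 42, 122, 274, 522, 890. Second differences: 80, 152, 248, 368. Third differences: 72, 96, 120. Fourth differences: 24, 24.
Level-4 differences are constant, so h has degree 4.
Fitting a degree-4 polynomial gives h(m) = m^4 + 2m³ + 3m² + 4m.
Then h(0) = 0.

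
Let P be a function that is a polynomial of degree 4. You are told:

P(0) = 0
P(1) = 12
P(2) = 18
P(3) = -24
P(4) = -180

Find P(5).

-540

Write P(t) = at^4 + bt³ + ct² + dt + e; the 5 given values yield a linear system in the 5 coefficients.
Solving, P(t) = -t^4 - t³ + 7t² + 7t.
Then P(5) = -540.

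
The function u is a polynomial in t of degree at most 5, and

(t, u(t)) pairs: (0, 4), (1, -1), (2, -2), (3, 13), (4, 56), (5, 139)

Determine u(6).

274

First differences: -5, -1, 15, 43, 83. Second differences: 4, 16, 28, 40. Third differences: 12, 12, 12.
Level-3 differences are constant, so u has degree 3.
Extending the table by one column gives the next first difference 135, so u(6) = 139 + 135 = 274.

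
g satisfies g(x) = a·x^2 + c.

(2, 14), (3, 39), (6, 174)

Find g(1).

-1

From g(2) = 14 and g(3) = 39: 4a + c = 14 and 9a + c = 39.
Subtracting: 5a = 25, so a = 5; then c = 14 − 5·4 = -6.
So g(x) = 5x² − 6, and g(1) = -1.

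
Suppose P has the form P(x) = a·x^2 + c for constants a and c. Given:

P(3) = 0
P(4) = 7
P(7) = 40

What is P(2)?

From P(3) = 0 and P(4) = 7: 9a + c = 0 and 16a + c = 7.
Subtracting: 7a = 7, so a = 1; then c = 0 − 1·9 = -9.
So P(x) = 1x² − 9, and P(2) = -5.

-5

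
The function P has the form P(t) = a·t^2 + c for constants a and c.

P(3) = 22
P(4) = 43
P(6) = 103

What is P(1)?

-2

From P(3) = 22 and P(4) = 43: 9a + c = 22 and 16a + c = 43.
Subtracting: 7a = 21, so a = 3; then c = 22 − 3·9 = -5.
So P(t) = 3t² − 5, and P(1) = -2.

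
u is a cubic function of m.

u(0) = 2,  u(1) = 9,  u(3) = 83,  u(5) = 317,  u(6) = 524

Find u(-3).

-43

Write u(m) = am³ + bm² + cm + d; the 5 given values yield a linear system in the 4 coefficients.
Solving, u(m) = 2m³ + 2m² + 3m + 2.
Then u(-3) = -43.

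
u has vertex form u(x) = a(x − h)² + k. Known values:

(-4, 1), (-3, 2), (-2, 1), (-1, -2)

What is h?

First differences 1, -1, -3; second difference -2 = 2a, so a = -1.
Expanding, the x-coefficient is −2ah = 2h; matching it to the data gives h = -3, and then k = 2.
So u(x) = -1(x + 3)² + 2.
Hence h = -3.

-3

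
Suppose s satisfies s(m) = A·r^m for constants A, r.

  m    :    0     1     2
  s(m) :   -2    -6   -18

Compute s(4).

Consecutive ratio: -6/(-2) = 3, and -18/(-6) = 3, so r = 3.
Then A·3^0 = -2 gives A = -2, and s(m) = -2·3^m.
s(4) = -2·3^4 = -162.

-162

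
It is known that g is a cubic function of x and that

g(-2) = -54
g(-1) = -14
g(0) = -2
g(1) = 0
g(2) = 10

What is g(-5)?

-522

First differences: 40, 12, 2, 10. Second differences: -28, -10, 8. Third differences: 18, 18.
Level-3 differences are constant, so g has degree 3.
Fitting a degree-3 polynomial gives g(x) = 3x³ - 5x² + 4x - 2.
Then g(-5) = -522.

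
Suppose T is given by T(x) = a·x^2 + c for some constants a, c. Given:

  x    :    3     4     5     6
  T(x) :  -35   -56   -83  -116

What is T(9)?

-251

From T(3) = -35 and T(4) = -56: 9a + c = -35 and 16a + c = -56.
Subtracting: 7a = -21, so a = -3; then c = -35 − (-3)·9 = -8.
So T(x) = -3x² − 8, and T(9) = -251.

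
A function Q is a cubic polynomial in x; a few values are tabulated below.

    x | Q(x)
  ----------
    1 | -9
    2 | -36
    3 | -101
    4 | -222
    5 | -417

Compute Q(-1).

First differences: -27, -65, -121, -195. Second differences: -38, -56, -74. Third differences: -18, -18.
Level-3 differences are constant, so Q has degree 3.
Fitting a degree-3 polynomial gives Q(x) = -3x³ - x² - 3x - 2.
Then Q(-1) = 3.

3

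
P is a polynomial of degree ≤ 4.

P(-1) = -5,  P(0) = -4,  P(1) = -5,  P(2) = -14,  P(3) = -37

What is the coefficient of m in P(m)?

1

First differences: 1, -1, -9, -23. Second differences: -2, -8, -14. Third differences: -6, -6.
Level-3 differences are constant, so P has degree 3.
Fitting a degree-3 polynomial gives P(m) = -m³ - m² + m - 4.
The coefficient of m is 1.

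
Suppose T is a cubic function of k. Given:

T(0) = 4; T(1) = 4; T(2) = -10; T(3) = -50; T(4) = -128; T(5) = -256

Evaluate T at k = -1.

2

First differences: 0, -14, -40, -78, -128. Second differences: -14, -26, -38, -50. Third differences: -12, -12, -12.
Level-3 differences are constant, so T has degree 3.
Fitting a degree-3 polynomial gives T(k) = -2k³ - k² + 3k + 4.
Then T(-1) = 2.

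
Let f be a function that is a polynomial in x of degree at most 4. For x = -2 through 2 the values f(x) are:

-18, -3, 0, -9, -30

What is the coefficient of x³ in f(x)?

0

First differences: 15, 3, -9, -21. Second differences: -12, -12, -12.
Level-2 differences are constant, so f has degree 2.
Fitting a degree-2 polynomial gives f(x) = -6x² - 3x.
The coefficient of x³ is 0.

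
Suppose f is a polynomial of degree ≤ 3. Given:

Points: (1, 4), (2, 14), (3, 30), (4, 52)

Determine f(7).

Write f(m) = am³ + bm² + cm + d; the 4 given values yield a linear system in the 4 coefficients.
Solving, the leading coefficient vanishes, and f(m) = 3m² + m.
Then f(7) = 154.

154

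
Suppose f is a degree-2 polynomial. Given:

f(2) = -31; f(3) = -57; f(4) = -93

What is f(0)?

-9

Write f(t) = at² + bt + c; the 3 given values yield a linear system in the 3 coefficients.
Solving, f(t) = -5t² - t - 9.
Then f(0) = -9.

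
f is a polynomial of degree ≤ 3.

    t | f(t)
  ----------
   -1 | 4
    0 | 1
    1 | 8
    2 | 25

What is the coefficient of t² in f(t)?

5

First differences: -3, 7, 17. Second differences: 10, 10.
Level-2 differences are constant, so f has degree 2.
Fitting a degree-2 polynomial gives f(t) = 5t² + 2t + 1.
The coefficient of t² is 5.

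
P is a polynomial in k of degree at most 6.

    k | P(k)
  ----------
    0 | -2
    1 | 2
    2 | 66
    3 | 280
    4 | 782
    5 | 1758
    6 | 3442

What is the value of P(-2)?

Write P(k) = ak^6 + bk^5 + ck^4 + dk³ + ek² + pk + q; the 7 given values yield a linear system in the 7 coefficients.
Solving, the top 2 coefficients vanish, and P(k) = 2k^4 + 3k³ + 7k² - 8k - 2.
Then P(-2) = 50.

50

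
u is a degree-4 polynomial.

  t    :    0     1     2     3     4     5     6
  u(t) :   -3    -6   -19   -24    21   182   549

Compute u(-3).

Write u(t) = at^4 + bt³ + ct² + dt + e; the 7 given values yield a linear system in the 5 coefficients.
Solving, u(t) = t^4 - 3t³ - 3t² + 2t - 3.
Then u(-3) = 126.

126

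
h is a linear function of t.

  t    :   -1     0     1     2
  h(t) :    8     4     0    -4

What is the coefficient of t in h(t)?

First differences: -4, -4, -4.
Level-1 differences are constant, so h has degree 1.
Fitting a degree-1 polynomial gives h(t) = -4t + 4.
The coefficient of t is -4.

-4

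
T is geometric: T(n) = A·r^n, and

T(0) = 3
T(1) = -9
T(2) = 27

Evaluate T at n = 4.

243

Consecutive ratio: -9/3 = -3, and 27/(-9) = -3, so r = -3.
Then A·(-3)^0 = 3 gives A = 3, and T(n) = 3·(-3)^n.
T(4) = 3·(-3)^4 = 243.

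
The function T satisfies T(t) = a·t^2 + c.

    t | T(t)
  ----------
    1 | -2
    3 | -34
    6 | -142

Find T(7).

From T(1) = -2 and T(3) = -34: 1a + c = -2 and 9a + c = -34.
Subtracting: 8a = -32, so a = -4; then c = -2 − (-4)·1 = 2.
So T(t) = -4t² + 2, and T(7) = -194.

-194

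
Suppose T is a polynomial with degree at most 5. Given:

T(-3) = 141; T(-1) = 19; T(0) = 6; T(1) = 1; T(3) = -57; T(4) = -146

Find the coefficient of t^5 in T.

0

Write T(t) = at^5 + bt^4 + ct³ + dt² + et + p; the 6 given values yield a linear system in the 6 coefficients.
Solving, the top 2 coefficients vanish, and T(t) = -3t³ + 4t² - 6t + 6.
The coefficient of t^5 is 0.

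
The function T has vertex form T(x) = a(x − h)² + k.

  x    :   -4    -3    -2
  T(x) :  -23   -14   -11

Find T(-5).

First differences 9, 3; second difference -6 = 2a, so a = -3.
Expanding, the x-coefficient is −2ah = 6h; matching it to the data gives h = -2, and then k = -11.
So T(x) = -3(x + 2)² − 11.
T(-5) = -3·(-3)² − 11 = -38.

-38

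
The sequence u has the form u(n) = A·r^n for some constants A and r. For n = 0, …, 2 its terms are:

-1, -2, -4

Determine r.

Consecutive ratio: -2/(-1) = 2, and -4/(-2) = 2, so r = 2.
Then A·2^0 = -1 gives A = -1, and u(n) = -1·2^n.

2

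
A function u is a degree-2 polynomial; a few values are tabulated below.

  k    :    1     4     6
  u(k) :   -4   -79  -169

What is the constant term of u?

5

Write u(k) = ak² + bk + c; the 3 given values yield a linear system in the 3 coefficients.
Solving, u(k) = -4k² - 5k + 5.
The constant term is u(0) = 5.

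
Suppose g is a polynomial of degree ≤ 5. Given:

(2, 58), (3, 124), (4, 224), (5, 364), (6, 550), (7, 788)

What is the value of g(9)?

1444

First differences: 66, 100, 140, 186, 238. Second differences: 34, 40, 46, 52. Third differences: 6, 6, 6.
Level-3 differences are constant, so g has degree 3.
Fitting a degree-3 polynomial gives g(n) = n³ + 8n² + 7n + 4.
Then g(9) = 1444.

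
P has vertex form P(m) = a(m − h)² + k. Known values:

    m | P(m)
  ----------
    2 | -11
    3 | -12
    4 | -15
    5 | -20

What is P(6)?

First differences -1, -3, -5; second difference -2 = 2a, so a = -1.
Expanding, the m-coefficient is −2ah = 2h; matching it to the data gives h = 2, and then k = -11.
So P(m) = -1(m − 2)² − 11.
P(6) = -1·4² − 11 = -27.

-27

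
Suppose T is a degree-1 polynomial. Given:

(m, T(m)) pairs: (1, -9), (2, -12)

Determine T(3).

-15

Write T(m) = am + b; the 2 given values yield a linear system in the 2 coefficients.
Solving, T(m) = -3m - 6.
Then T(3) = -15.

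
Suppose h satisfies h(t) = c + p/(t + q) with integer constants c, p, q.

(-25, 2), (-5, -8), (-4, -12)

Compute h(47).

(h(t) − c)(t + q) = p for each data point; the three points give a linear system in c and q, then p follows.
Solving: c = 4, q = 1, p = 48, so h(t) = 4 + 48/(t + 1).
Then h(47) = 4 + 48/48 = 5.

5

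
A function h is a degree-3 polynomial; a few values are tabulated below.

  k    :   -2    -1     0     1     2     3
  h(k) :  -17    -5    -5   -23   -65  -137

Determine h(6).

First differences: 12, 0, -18, -42, -72. Second differences: -12, -18, -24, -30. Third differences: -6, -6, -6.
Level-3 differences are constant, so h has degree 3.
Fitting a degree-3 polynomial gives h(k) = -k³ - 9k² - 8k - 5.
Then h(6) = -593.

-593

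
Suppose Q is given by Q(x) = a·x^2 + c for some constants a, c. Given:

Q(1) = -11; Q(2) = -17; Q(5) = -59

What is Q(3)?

-27

From Q(1) = -11 and Q(2) = -17: 1a + c = -11 and 4a + c = -17.
Subtracting: 3a = -6, so a = -2; then c = -11 − (-2)·1 = -9.
So Q(x) = -2x² − 9, and Q(3) = -27.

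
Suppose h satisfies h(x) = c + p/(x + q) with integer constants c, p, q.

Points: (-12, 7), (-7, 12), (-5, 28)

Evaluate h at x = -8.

(h(x) − c)(x + q) = p for each data point; the three points give a linear system in c and q, then p follows.
Solving: c = 4, q = 4, p = -24, so h(x) = 4 − 24/(x + 4).
Then h(-8) = 4 − 24/(-4) = 10.

10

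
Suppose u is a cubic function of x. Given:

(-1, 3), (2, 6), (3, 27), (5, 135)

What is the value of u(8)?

Write u(x) = ax³ + bx² + cx + d; the 4 given values yield a linear system in the 4 coefficients.
Solving, u(x) = x³ + x² - 3x.
Then u(8) = 552.

552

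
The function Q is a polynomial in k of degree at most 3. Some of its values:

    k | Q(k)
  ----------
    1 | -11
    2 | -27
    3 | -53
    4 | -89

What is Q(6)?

-191

First differences: -16, -26, -36. Second differences: -10, -10.
Level-2 differences are constant, so Q has degree 2.
Fitting a degree-2 polynomial gives Q(k) = -5k² - k - 5.
Then Q(6) = -191.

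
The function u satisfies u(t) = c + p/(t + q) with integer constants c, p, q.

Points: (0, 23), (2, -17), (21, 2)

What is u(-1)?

(u(t) − c)(t + q) = p for each data point; the three points give a linear system in c and q, then p follows.
Solving: c = 3, q = -1, p = -20, so u(t) = 3 − 20/(t − 1).
Then u(-1) = 3 − 20/(-2) = 13.

13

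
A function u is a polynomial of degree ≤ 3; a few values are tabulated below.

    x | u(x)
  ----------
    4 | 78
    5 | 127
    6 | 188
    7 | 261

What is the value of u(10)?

First differences: 49, 61, 73. Second differences: 12, 12.
Level-2 differences are constant, so u has degree 2.
Fitting a degree-2 polynomial gives u(x) = 6x² - 5x + 2.
Then u(10) = 552.

552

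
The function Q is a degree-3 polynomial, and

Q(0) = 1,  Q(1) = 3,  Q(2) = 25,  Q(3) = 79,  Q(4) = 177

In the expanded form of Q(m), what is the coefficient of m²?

4

First differences: 2, 22, 54, 98. Second differences: 20, 32, 44. Third differences: 12, 12.
Level-3 differences are constant, so Q has degree 3.
Fitting a degree-3 polynomial gives Q(m) = 2m³ + 4m² - 4m + 1.
The coefficient of m² is 4.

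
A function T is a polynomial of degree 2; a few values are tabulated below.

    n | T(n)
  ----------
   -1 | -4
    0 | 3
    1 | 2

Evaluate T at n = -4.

-73

Write T(n) = an² + bn + c; the 3 given values yield a linear system in the 3 coefficients.
Solving, T(n) = -4n² + 3n + 3.
Then T(-4) = -73.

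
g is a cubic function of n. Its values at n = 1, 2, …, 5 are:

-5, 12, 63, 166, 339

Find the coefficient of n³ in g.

3

First differences: 17, 51, 103, 173. Second differences: 34, 52, 70. Third differences: 18, 18.
Level-3 differences are constant, so g has degree 3.
Fitting a degree-3 polynomial gives g(n) = 3n³ - n² - n - 6.
The coefficient of n³ is 3.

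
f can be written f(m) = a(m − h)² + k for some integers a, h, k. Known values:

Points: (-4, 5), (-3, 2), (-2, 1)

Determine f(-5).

10

First differences -3, -1; second difference 2 = 2a, so a = 1.
Expanding, the m-coefficient is −2ah = -2h; matching it to the data gives h = -2, and then k = 1.
So f(m) = 1(m + 2)² + 1.
f(-5) = 1·(-3)² + 1 = 10.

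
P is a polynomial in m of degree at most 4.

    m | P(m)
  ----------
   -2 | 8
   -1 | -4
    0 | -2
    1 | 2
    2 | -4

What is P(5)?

-202

First differences: -12, 2, 4, -6. Second differences: 14, 2, -10. Third differences: -12, -12.
Level-3 differences are constant, so P has degree 3.
Fitting a degree-3 polynomial gives P(m) = -2m³ + m² + 5m - 2.
Then P(5) = -202.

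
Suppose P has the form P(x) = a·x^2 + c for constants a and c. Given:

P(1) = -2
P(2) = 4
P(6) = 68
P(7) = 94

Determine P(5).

From P(1) = -2 and P(2) = 4: 1a + c = -2 and 4a + c = 4.
Subtracting: 3a = 6, so a = 2; then c = -2 − 2·1 = -4.
So P(x) = 2x² − 4, and P(5) = 46.

46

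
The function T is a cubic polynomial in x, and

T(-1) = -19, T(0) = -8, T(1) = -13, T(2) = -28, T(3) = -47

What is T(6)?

Write T(x) = ax³ + bx² + cx + d; the 5 given values yield a linear system in the 4 coefficients.
Solving, T(x) = x³ - 8x² + 2x - 8.
Then T(6) = -68.

-68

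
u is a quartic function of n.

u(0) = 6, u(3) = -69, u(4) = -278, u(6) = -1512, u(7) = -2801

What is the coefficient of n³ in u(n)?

-2

Write u(n) = an^4 + bn³ + cn² + dn + e; the 5 given values yield a linear system in the 5 coefficients.
Solving, u(n) = -n^4 - 2n³ + 5n² + 5n + 6.
The coefficient of n³ is -2.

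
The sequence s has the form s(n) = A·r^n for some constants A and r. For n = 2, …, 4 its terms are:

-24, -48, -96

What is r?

2

Consecutive ratio: -48/(-24) = 2, and -96/(-48) = 2, so r = 2.
Then A·2^2 = -24 gives A = -6, and s(n) = -6·2^n.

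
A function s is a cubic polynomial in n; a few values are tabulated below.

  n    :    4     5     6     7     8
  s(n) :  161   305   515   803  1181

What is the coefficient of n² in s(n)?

First differences: 144, 210, 288, 378. Second differences: 66, 78, 90. Third differences: 12, 12.
Level-3 differences are constant, so s has degree 3.
Fitting a degree-3 polynomial gives s(n) = 2n³ + 3n² - 5n + 5.
The coefficient of n² is 3.

3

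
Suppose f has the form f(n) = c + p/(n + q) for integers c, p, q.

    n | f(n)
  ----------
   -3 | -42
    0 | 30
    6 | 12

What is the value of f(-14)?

2

(f(n) − c)(n + q) = p for each data point; the three points give a linear system in c and q, then p follows.
Solving: c = 6, q = 2, p = 48, so f(n) = 6 + 48/(n + 2).
Then f(-14) = 6 + 48/(-12) = 2.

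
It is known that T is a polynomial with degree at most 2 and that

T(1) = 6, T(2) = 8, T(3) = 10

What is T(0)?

First differences: 2, 2.
Level-1 differences are constant, so T has degree 1.
Fitting a degree-1 polynomial gives T(k) = 2k + 4.
The constant term is T(0) = 4.

4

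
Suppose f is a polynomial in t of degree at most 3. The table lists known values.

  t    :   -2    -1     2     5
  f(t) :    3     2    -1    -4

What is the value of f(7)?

Write f(t) = at³ + bt² + ct + d; the 4 given values yield a linear system in the 4 coefficients.
Solving, the top 2 coefficients vanish, and f(t) = -t + 1.
Then f(7) = -6.

-6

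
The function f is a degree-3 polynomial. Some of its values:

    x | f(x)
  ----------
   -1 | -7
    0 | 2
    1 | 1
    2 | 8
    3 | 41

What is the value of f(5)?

First differences: 9, -1, 7, 33. Second differences: -10, 8, 26. Third differences: 18, 18.
Level-3 differences are constant, so f has degree 3.
Fitting a degree-3 polynomial gives f(x) = 3x³ - 5x² + x + 2.
Then f(5) = 257.

257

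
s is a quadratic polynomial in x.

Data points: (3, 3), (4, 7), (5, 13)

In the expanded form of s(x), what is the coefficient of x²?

1

Write s(x) = ax² + bx + c; the 3 given values yield a linear system in the 3 coefficients.
Solving, s(x) = x² - 3x + 3.
The coefficient of x² is 1.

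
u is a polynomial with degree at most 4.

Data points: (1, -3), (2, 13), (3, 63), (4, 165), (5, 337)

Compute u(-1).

First differences: 16, 50, 102, 172. Second differences: 34, 52, 70. Third differences: 18, 18.
Level-3 differences are constant, so u has degree 3.
Fitting a degree-3 polynomial gives u(x) = 3x³ - x² - 2x - 3.
Then u(-1) = -5.

-5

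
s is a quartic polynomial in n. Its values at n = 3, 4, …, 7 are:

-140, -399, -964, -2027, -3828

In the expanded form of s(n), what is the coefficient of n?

-8

Write s(n) = an^4 + bn³ + cn² + dn + e; the 5 given values yield a linear system in the 5 coefficients.
Solving, s(n) = -2n^4 + 4n³ - 7n² - 8n + 1.
The coefficient of n is -8.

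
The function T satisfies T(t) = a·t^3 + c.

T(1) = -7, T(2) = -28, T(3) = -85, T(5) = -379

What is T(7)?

From T(1) = -7 and T(2) = -28: 1a + c = -7 and 8a + c = -28.
Subtracting: 7a = -21, so a = -3; then c = -7 − (-3)·1 = -4.
So T(t) = -3t³ − 4, and T(7) = -1033.

-1033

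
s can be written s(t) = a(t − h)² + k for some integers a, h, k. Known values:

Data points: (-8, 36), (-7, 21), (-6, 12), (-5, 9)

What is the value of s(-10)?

84

First differences -15, -9, -3; second difference 6 = 2a, so a = 3.
Expanding, the t-coefficient is −2ah = -6h; matching it to the data gives h = -5, and then k = 9.
So s(t) = 3(t + 5)² + 9.
s(-10) = 3·(-5)² + 9 = 84.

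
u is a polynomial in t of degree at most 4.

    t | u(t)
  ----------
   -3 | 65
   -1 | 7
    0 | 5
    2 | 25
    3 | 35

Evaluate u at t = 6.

Write u(t) = at^4 + bt³ + ct² + dt + e; the 5 given values yield a linear system in the 5 coefficients.
Solving, the leading coefficient vanishes, and u(t) = -t³ + 5t² + 4t + 5.
Then u(6) = -7.

-7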